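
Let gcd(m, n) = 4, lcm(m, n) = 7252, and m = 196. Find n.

Using mn = gcd(m,n)·lcm(m,n) = 4·7252 = 29008, we get n = 29008/196 = 148.

148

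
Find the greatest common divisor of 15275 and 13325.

325

15275 = 5² · 13 · 47
13325 = 5² · 13 · 41
Common: 5² · 13 = 325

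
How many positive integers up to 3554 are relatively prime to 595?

2294

595 = 5·7·17. Inclusion–exclusion on these primes:
3554 − ⌊3554/5⌋ − ⌊3554/7⌋ − ⌊3554/17⌋ + ⌊3554/35⌋ + ⌊3554/85⌋ + ⌊3554/119⌋ − ⌊3554/595⌋ = 2294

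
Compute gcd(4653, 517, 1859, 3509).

11

gcd(4653, 517): 4653 = 9·517 + 0 → 517
gcd(517, 1859): 1859 = 3·517 + 308; 517 = 1·308 + 209; 308 = 1·209 + 99; 209 = 2·99 + 11; 99 = 9·11 + 0 → 11
gcd(11, 3509): 3509 = 319·11 + 0 → 11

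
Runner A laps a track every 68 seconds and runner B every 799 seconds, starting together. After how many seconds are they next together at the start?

3196

68 = 2² · 17; 799 = 17 · 47
max exponents: 2² · 17 · 47 = 3196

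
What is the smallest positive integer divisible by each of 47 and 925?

gcd first: 925 = 19·47 + 32; 47 = 1·32 + 15; 32 = 2·15 + 2; 15 = 7·2 + 1; 2 = 2·1 + 0 → gcd = 1
lcm = 47·925/gcd = 43475/1 = 43475

43475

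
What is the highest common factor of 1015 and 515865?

35

1015 = 5 · 7 · 29
515865 = 3 · 5 · 7 · 17³
Common: 5 · 7 = 35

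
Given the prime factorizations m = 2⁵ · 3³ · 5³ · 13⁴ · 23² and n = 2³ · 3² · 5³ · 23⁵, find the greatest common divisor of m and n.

min exponent per shared prime: 2³ · 3² · 5³ · 23² = 4761000

4761000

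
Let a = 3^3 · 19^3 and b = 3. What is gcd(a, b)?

min exponent per shared prime: 3 = 3

3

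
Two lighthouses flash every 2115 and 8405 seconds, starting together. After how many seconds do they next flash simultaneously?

gcd first: 8405 = 3·2115 + 2060; 2115 = 1·2060 + 55; 2060 = 37·55 + 25; 55 = 2·25 + 5; 25 = 5·5 + 0 → gcd = 5
lcm = 2115·8405/gcd = 17776575/5 = 3555315

3555315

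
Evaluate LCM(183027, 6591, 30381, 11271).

183027 = 3 · 13² · 19²; 6591 = 3 · 13³; 30381 = 3 · 13 · 19 · 41; 11271 = 3 · 13 · 17²
lcm takes max exponent of each prime: 3 · 13³ · 17² · 19² · 41 = 28192929999

28192929999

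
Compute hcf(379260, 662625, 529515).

45

gcd(379260, 662625): 662625 = 1·379260 + 283365; 379260 = 1·283365 + 95895; 283365 = 2·95895 + 91575; 95895 = 1·91575 + 4320; 91575 = 21·4320 + 855; 4320 = 5·855 + 45; 855 = 19·45 + 0 → 45
gcd(45, 529515): 529515 = 11767·45 + 0 → 45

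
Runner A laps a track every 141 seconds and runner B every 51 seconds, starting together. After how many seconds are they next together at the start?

141 = 3 · 47; 51 = 3 · 17
max exponents: 3 · 17 · 47 = 2397

2397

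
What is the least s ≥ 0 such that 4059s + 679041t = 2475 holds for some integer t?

Euclid: 679041 = 167·4059 + 1188; 4059 = 3·1188 + 495; 1188 = 2·495 + 198; 495 = 2·198 + 99; 198 = 2·99 + 0 → gcd = 99; 2475 = 99·25.
Back-substitution yields 4059·(2844) + 679041·(-17) = 99, so one solution is s = 2844·25 = 71100, t = -17·25 = -425.
Solutions in s differ by 679041/99 = 6859; the one in [0, 6859) is 71100 mod 6859 = 2510.

2510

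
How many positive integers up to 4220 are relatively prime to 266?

1714

Prime factors of 266: 2, 7, 19. Count integers ≤ 4220 divisible by none of them.
By inclusion–exclusion: 4220 − ⌊4220/2⌋ − ⌊4220/7⌋ − ⌊4220/19⌋ + ⌊4220/14⌋ + ⌊4220/38⌋ + ⌊4220/133⌋ − ⌊4220/266⌋ = 1714.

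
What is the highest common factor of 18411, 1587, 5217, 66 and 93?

3

18411 = 3 · 17 · 19²; 1587 = 3 · 23²; 5217 = 3 · 37 · 47; 66 = 2 · 3 · 11; 93 = 3 · 31
gcd takes min exponent of each prime: 3 = 3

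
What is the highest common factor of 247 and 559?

Euclid: 559 = 2·247 + 65; 247 = 3·65 + 52; 65 = 1·52 + 13; 52 = 4·13 + 0. Last nonzero remainder: 13.

13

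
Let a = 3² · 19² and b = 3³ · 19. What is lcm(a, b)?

max exponent per prime: 3³ · 19² = 9747

9747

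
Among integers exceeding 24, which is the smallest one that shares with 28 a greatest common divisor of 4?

32

gcd(x, 28) = 4 forces 4 | x; write x = 4s. Then gcd(4s, 4·7) = 4·gcd(s, 7), so need gcd(s, 7) = 1.
4s > 24 gives s ≥ 7. The least s ≥ 7 coprime to 7 is 8, so x = 4·8 = 32.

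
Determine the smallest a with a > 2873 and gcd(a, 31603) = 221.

3094

Multiples of 221 above 2873: 221·14, 221·15, … . Need the cofactor coprime to 31603/221 = 143.
Checking s = 14, 15, … the first with gcd(s, 143) = 1 is s = 14, giving 3094.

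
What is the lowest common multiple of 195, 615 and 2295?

1223235

195 = 3 · 5 · 13; 615 = 3 · 5 · 41; 2295 = 3³ · 5 · 17
lcm takes max exponent of each prime: 3³ · 5 · 13 · 17 · 41 = 1223235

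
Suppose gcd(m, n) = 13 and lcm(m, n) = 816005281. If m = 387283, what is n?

m·n = gcd·lcm = 13·816005281 = 10608068653, so n = 10608068653/387283 = 27391.

27391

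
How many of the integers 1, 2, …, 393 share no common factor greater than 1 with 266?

Prime factors of 266: 2, 7, 19. Count integers ≤ 393 divisible by none of them.
By inclusion–exclusion: 393 − ⌊393/2⌋ − ⌊393/7⌋ − ⌊393/19⌋ + ⌊393/14⌋ + ⌊393/38⌋ + ⌊393/133⌋ − ⌊393/266⌋ = 160.

160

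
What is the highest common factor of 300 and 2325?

300 = 2² · 3 · 5²
2325 = 3 · 5² · 31
Common: 3 · 5² = 75

75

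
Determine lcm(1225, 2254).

1225 = 5² · 7²; 2254 = 2 · 7² · 23
max exponents: 2 · 5² · 7² · 23 = 56350

56350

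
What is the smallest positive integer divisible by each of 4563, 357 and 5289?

4563 = 3³ · 13²; 357 = 3 · 7 · 17; 5289 = 3 · 41 · 43
lcm takes max exponent of each prime: 3³ · 7 · 13² · 17 · 41 · 43 = 957303711

957303711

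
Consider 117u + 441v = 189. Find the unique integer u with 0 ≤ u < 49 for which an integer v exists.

Reduce mod 441: 117u ≡ 189 (mod 441). With g = gcd(117, 441) = 9 dividing 189, divide through: 13u ≡ 21 (mod 49).
Since gcd(13, 49) = 1, u ≡ 21·(13)⁻¹ ≡ 28 (mod 49). Smallest non-negative: 28.

28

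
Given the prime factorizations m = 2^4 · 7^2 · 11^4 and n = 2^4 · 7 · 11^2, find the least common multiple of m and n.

11478544

max exponent per prime: 2^4 · 7^2 · 11^4 = 11478544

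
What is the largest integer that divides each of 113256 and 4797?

Euclid: 113256 = 23·4797 + 2925; 4797 = 1·2925 + 1872; 2925 = 1·1872 + 1053; 1872 = 1·1053 + 819; 1053 = 1·819 + 234; 819 = 3·234 + 117; 234 = 2·117 + 0. Last nonzero remainder: 117.

117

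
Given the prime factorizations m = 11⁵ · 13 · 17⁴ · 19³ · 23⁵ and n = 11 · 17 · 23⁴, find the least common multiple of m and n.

7719735964393475616451

max exponent per prime: 11⁵ · 13 · 17⁴ · 19³ · 23⁵ = 7719735964393475616451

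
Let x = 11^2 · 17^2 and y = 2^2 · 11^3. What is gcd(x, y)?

min exponent per shared prime: 11^2 = 121

121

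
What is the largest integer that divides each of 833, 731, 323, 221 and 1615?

17

gcd(833, 731): 833 = 1·731 + 102; 731 = 7·102 + 17; 102 = 6·17 + 0 → 17
gcd(17, 323): 323 = 19·17 + 0 → 17
gcd(17, 221): 221 = 13·17 + 0 → 17
gcd(17, 1615): 1615 = 95·17 + 0 → 17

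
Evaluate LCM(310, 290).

310 = 2 · 5 · 31; 290 = 2 · 5 · 29
max exponents: 2 · 5 · 29 · 31 = 8990

8990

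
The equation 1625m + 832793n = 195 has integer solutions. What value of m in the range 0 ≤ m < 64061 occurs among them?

Euclid: 832793 = 512·1625 + 793; 1625 = 2·793 + 39; 793 = 20·39 + 13; 39 = 3·13 + 0 → gcd = 13; 195 = 13·15.
Back-substitution yields 1625·(-21012) + 832793·(41) = 13, so one solution is m = -21012·15 = -315180, n = 41·15 = 615.
Solutions in m differ by 832793/13 = 64061; the one in [0, 64061) is -315180 mod 64061 = 5125.

5125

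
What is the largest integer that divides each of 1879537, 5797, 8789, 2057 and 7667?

gcd(1879537, 5797): 1879537 = 324·5797 + 1309; 5797 = 4·1309 + 561; 1309 = 2·561 + 187; 561 = 3·187 + 0 → 187
gcd(187, 8789): 8789 = 47·187 + 0 → 187
gcd(187, 2057): 2057 = 11·187 + 0 → 187
gcd(187, 7667): 7667 = 41·187 + 0 → 187

187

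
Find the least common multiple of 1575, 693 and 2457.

lcm(1575, 693) = 1575·693/gcd = 1091475/63 = 17325
lcm(17325, 2457) = 17325·2457/gcd = 42567525/63 = 675675

675675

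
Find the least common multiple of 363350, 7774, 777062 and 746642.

42441203211550

363350 = 2 · 5² · 13² · 43; 7774 = 2 · 13² · 23; 777062 = 2 · 11² · 13² · 19; 746642 = 2 · 13² · 47²
lcm takes max exponent of each prime: 2 · 5² · 11² · 13² · 19 · 23 · 43 · 47² = 42441203211550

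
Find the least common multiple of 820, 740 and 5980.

lcm(820, 740) = 820·740/gcd = 606800/20 = 30340
lcm(30340, 5980) = 30340·5980/gcd = 181433200/20 = 9071660

9071660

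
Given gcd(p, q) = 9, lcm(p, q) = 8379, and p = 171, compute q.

Using pq = gcd(p,q)·lcm(p,q) = 9·8379 = 75411, we get q = 75411/171 = 441.

441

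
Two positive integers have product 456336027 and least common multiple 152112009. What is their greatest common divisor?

3

From gcd × lcm = ab: gcd = 456336027 / 152112009 = 3.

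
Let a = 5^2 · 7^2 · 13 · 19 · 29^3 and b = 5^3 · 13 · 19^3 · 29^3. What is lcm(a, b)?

13320000523375

max exponent per prime: 5^3 · 7^2 · 13 · 19^3 · 29^3 = 13320000523375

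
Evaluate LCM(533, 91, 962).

533 = 13 · 41; 91 = 7 · 13; 962 = 2 · 13 · 37
lcm takes max exponent of each prime: 2 · 7 · 13 · 37 · 41 = 276094

276094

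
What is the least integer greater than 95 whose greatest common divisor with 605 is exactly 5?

Multiples of 5 above 95: 5·20, 5·21, … . Need the cofactor coprime to 605/5 = 121.
Checking s = 20, 21, … the first with gcd(s, 121) = 1 is s = 20, giving 100.

100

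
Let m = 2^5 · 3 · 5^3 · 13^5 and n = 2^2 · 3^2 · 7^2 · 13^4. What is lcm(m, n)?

max exponent per prime: 2^5 · 3^2 · 5^3 · 7^2 · 13^5 = 654960852000

654960852000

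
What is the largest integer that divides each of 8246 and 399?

8246 = 2 · 7 · 19 · 31
399 = 3 · 7 · 19
Common: 7 · 19 = 133

133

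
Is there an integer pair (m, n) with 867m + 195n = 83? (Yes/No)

By Bézout, 867m + 195n = 83 has integer solutions iff gcd(867, 195) | 83.
Euclid: 867 = 4·195 + 87; 195 = 2·87 + 21; 87 = 4·21 + 3; 21 = 7·3 + 0. gcd = 3; 83 mod 3 = 2. No.

No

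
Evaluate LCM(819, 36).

gcd first: 819 = 22·36 + 27; 36 = 1·27 + 9; 27 = 3·9 + 0 → gcd = 9
lcm = 819·36/gcd = 29484/9 = 3276

3276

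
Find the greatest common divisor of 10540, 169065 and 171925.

5

10540 = 2² · 5 · 17 · 31; 169065 = 3² · 5 · 13 · 17²; 171925 = 5² · 13 · 23²
gcd takes min exponent of each prime: 5 = 5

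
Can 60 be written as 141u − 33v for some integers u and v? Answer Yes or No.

gcd(141, 33): 141 = 4·33 + 9; 33 = 3·9 + 6; 9 = 1·6 + 3; 6 = 2·3 + 0 → 3
3 divides 60, so a solution exists.

Yes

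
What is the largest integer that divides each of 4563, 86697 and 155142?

gcd(4563, 86697): 86697 = 19·4563 + 0 → 4563
gcd(4563, 155142): 155142 = 34·4563 + 0 → 4563

4563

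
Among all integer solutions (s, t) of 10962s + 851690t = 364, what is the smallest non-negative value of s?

25717

Reduce mod 851690: 10962s ≡ 364 (mod 851690). With g = gcd(10962, 851690) = 14 dividing 364, divide through: 783s ≡ 26 (mod 60835).
Since gcd(783, 60835) = 1, s ≡ 26·(783)⁻¹ ≡ 25717 (mod 60835). Smallest non-negative: 25717.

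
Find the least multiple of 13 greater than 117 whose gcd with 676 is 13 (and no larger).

gcd(t, 676) = 13 forces 13 | t; write t = 13s. Then gcd(13s, 13·52) = 13·gcd(s, 52), so need gcd(s, 52) = 1.
13s > 117 gives s ≥ 10. The least s ≥ 10 coprime to 52 is 11, so t = 13·11 = 143.

143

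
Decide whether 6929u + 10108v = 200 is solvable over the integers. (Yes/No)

Yes

By Bézout, 6929u + 10108v = 200 has integer solutions iff gcd(6929, 10108) | 200.
Euclid: 10108 = 1·6929 + 3179; 6929 = 2·3179 + 571; 3179 = 5·571 + 324; 571 = 1·324 + 247; 324 = 1·247 + 77; 247 = 3·77 + 16; 77 = 4·16 + 13; 16 = 1·13 + 3; 13 = 4·3 + 1; 3 = 3·1 + 0. gcd = 1; 200 mod 1 = 0. Yes.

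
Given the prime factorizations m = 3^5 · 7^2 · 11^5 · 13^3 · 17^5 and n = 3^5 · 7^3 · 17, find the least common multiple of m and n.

max exponent per prime: 3^5 · 7^3 · 11^5 · 13^3 · 17^5 = 41873424823027168371

41873424823027168371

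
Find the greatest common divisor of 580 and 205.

Euclid: 580 = 2·205 + 170; 205 = 1·170 + 35; 170 = 4·35 + 30; 35 = 1·30 + 5; 30 = 6·5 + 0. Last nonzero remainder: 5.

5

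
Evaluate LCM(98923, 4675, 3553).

98923 = 11 · 17 · 23²; 4675 = 5² · 11 · 17; 3553 = 11 · 17 · 19
lcm takes max exponent of each prime: 5² · 11 · 17 · 19 · 23² = 46988425

46988425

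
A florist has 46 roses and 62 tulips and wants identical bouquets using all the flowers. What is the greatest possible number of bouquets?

46 = 2 · 23
62 = 2 · 31
Common: 2 = 2

2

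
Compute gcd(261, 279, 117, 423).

261 = 3² · 29; 279 = 3² · 31; 117 = 3² · 13; 423 = 3² · 47
gcd takes min exponent of each prime: 3² = 9

9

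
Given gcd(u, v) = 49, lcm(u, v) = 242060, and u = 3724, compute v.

3185

Using uv = gcd(u,v)·lcm(u,v) = 49·242060 = 11860940, we get v = 11860940/3724 = 3185.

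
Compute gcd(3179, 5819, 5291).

gcd(3179, 5819): 5819 = 1·3179 + 2640; 3179 = 1·2640 + 539; 2640 = 4·539 + 484; 539 = 1·484 + 55; 484 = 8·55 + 44; 55 = 1·44 + 11; 44 = 4·11 + 0 → 11
gcd(11, 5291): 5291 = 481·11 + 0 → 11

11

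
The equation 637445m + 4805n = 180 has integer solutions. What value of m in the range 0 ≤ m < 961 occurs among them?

427

Euclid: 637445 = 132·4805 + 3185; 4805 = 1·3185 + 1620; 3185 = 1·1620 + 1565; 1620 = 1·1565 + 55; 1565 = 28·55 + 25; 55 = 2·25 + 5; 25 = 5·5 + 0 → gcd = 5; 180 = 5·36.
Back-substitution yields 637445·(-175) + 4805·(23216) = 5, so one solution is m = -175·36 = -6300, n = 23216·36 = 835776.
Solutions in m differ by 4805/5 = 961; the one in [0, 961) is -6300 mod 961 = 427.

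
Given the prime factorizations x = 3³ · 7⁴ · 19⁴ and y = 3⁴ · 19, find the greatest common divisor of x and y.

513

min exponent per shared prime: 3³ · 19 = 513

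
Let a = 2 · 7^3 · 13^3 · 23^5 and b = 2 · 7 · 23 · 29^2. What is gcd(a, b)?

322

min exponent per shared prime: 2 · 7 · 23 = 322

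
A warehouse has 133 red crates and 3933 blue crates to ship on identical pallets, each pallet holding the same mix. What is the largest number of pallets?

Euclid: 3933 = 29·133 + 76; 133 = 1·76 + 57; 76 = 1·57 + 19; 57 = 3·19 + 0. Last nonzero remainder: 19.

19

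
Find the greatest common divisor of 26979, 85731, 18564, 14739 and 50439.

51

26979 = 3 · 17 · 23²; 85731 = 3 · 17 · 41²; 18564 = 2² · 3 · 7 · 13 · 17; 14739 = 3 · 17³; 50439 = 3 · 17 · 23 · 43
gcd takes min exponent of each prime: 3 · 17 = 51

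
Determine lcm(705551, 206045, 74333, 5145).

lcm(705551, 206045) = 705551·206045/gcd = 145375255795/49 = 2966841955
lcm(2966841955, 74333) = 2966841955·74333/gcd = 220534263041015/49 = 4500699245735
lcm(4500699245735, 5145) = 4500699245735·5145/gcd = 23156097619306575/1715 = 13502097737205

13502097737205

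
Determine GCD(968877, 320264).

Euclid: 968877 = 3·320264 + 8085; 320264 = 39·8085 + 4949; 8085 = 1·4949 + 3136; 4949 = 1·3136 + 1813; 3136 = 1·1813 + 1323; 1813 = 1·1323 + 490; 1323 = 2·490 + 343; 490 = 1·343 + 147; 343 = 2·147 + 49; 147 = 3·49 + 0. Last nonzero remainder: 49.

49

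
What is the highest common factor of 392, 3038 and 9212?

gcd(392, 3038): 3038 = 7·392 + 294; 392 = 1·294 + 98; 294 = 3·98 + 0 → 98
gcd(98, 9212): 9212 = 94·98 + 0 → 98

98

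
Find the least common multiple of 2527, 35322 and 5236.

4768964508

lcm(2527, 35322) = 2527·35322/gcd = 89258694/7 = 12751242
lcm(12751242, 5236) = 12751242·5236/gcd = 66765503112/14 = 4768964508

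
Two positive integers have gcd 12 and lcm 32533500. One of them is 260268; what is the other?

Using mn = gcd(m,n)·lcm(m,n) = 12·32533500 = 390402000, we get n = 390402000/260268 = 1500.

1500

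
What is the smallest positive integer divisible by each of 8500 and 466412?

8500 = 2² · 5³ · 17; 466412 = 2² · 17 · 19³
max exponents: 2² · 5³ · 17 · 19³ = 58301500

58301500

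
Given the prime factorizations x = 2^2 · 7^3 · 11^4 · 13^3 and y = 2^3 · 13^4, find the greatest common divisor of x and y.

8788

min exponent per shared prime: 2^2 · 13^3 = 8788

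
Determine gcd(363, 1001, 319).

gcd(363, 1001): 1001 = 2·363 + 275; 363 = 1·275 + 88; 275 = 3·88 + 11; 88 = 8·11 + 0 → 11
gcd(11, 319): 319 = 29·11 + 0 → 11

11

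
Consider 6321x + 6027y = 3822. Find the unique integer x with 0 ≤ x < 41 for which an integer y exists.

gcd(6321, 6027) = 147 (Euclid: 6321 = 1·6027 + 294; 6027 = 20·294 + 147; 294 = 2·147 + 0), and 147 | 3822.
Extended Euclid: 6321·(-20) + 6027·(21) = 147. Scale by 26: x₀ = -520.
General solution x = x₀ + 41t; reducing mod 41 gives x = 13 (and y = -13).

13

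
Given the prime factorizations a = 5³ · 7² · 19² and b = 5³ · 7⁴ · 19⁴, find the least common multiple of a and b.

max exponent per prime: 5³ · 7⁴ · 19⁴ = 39112590125

39112590125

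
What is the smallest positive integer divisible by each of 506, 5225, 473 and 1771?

72345350

506 = 2 · 11 · 23; 5225 = 5² · 11 · 19; 473 = 11 · 43; 1771 = 7 · 11 · 23
lcm takes max exponent of each prime: 2 · 5² · 7 · 11 · 19 · 23 · 43 = 72345350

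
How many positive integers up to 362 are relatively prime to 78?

78 = 2·3·13. Inclusion–exclusion on these primes:
362 − ⌊362/2⌋ − ⌊362/3⌋ − ⌊362/13⌋ + ⌊362/6⌋ + ⌊362/26⌋ + ⌊362/39⌋ − ⌊362/78⌋ = 112

112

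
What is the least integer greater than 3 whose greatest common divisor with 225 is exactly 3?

6

225 = 3·75. Any x with gcd(x, 225) = 3 is a multiple of 3, say 3s, with s coprime to 75.
Need s > 3/3, so s ≥ 2. First s ≥ 2 with gcd(s, 75) = 1 is s = 2. Thus x = 3·2 = 6.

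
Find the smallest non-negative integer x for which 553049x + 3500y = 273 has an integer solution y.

Euclid: 553049 = 158·3500 + 49; 3500 = 71·49 + 21; 49 = 2·21 + 7; 21 = 3·7 + 0 → gcd = 7; 273 = 7·39.
Back-substitution yields 553049·(143) + 3500·(-22596) = 7, so one solution is x = 143·39 = 5577, y = -22596·39 = -881244.
Solutions in x differ by 3500/7 = 500; the one in [0, 500) is 5577 mod 500 = 77.

77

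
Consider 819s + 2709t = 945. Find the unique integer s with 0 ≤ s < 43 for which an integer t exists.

gcd(819, 2709) = 63 (Euclid: 2709 = 3·819 + 252; 819 = 3·252 + 63; 252 = 4·63 + 0), and 63 | 945.
Extended Euclid: 819·(10) + 2709·(-3) = 63. Scale by 15: s₀ = 150.
General solution s = s₀ + 43k; reducing mod 43 gives s = 21 (and t = -6).

21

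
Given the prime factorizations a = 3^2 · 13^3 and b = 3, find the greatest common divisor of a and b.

min exponent per shared prime: 3 = 3

3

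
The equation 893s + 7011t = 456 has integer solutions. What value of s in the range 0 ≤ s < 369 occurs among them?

291

Reduce mod 7011: 893s ≡ 456 (mod 7011). With g = gcd(893, 7011) = 19 dividing 456, divide through: 47s ≡ 24 (mod 369).
Since gcd(47, 369) = 1, s ≡ 24·(47)⁻¹ ≡ 291 (mod 369). Smallest non-negative: 291.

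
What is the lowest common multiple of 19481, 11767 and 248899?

1164405026477

19481 = 7 · 11² · 23; 11767 = 7 · 41²; 248899 = 7 · 31² · 37
lcm takes max exponent of each prime: 7 · 11² · 23 · 31² · 37 · 41² = 1164405026477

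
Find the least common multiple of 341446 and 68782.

gcd first: 341446 = 4·68782 + 66318; 68782 = 1·66318 + 2464; 66318 = 26·2464 + 2254; 2464 = 1·2254 + 210; 2254 = 10·210 + 154; 210 = 1·154 + 56; 154 = 2·56 + 42; 56 = 1·42 + 14; 42 = 3·14 + 0 → gcd = 14
lcm = 341446·68782/gcd = 23485338772/14 = 1677524198

1677524198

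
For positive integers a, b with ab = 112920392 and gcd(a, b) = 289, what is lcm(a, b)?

390728

For any two positive integers, gcd × lcm equals their product. Hence lcm = 112920392 / 289 = 390728.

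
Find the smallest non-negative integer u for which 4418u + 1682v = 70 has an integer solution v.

gcd(4418, 1682) = 2 (Euclid: 4418 = 2·1682 + 1054; 1682 = 1·1054 + 628; 1054 = 1·628 + 426; 628 = 1·426 + 202; 426 = 2·202 + 22; 202 = 9·22 + 4; 22 = 5·4 + 2; 4 = 2·2 + 0), and 2 | 70.
Extended Euclid: 4418·(383) + 1682·(-1006) = 2. Scale by 35: u₀ = 13405.
General solution u = u₀ + 841t; reducing mod 841 gives u = 790 (and v = -2075).

790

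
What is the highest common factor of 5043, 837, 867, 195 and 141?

3

gcd(5043, 837): 5043 = 6·837 + 21; 837 = 39·21 + 18; 21 = 1·18 + 3; 18 = 6·3 + 0 → 3
gcd(3, 867): 867 = 289·3 + 0 → 3
gcd(3, 195): 195 = 65·3 + 0 → 3
gcd(3, 141): 141 = 47·3 + 0 → 3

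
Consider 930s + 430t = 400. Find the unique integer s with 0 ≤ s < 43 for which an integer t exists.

18

Euclid: 930 = 2·430 + 70; 430 = 6·70 + 10; 70 = 7·10 + 0 → gcd = 10; 400 = 10·40.
Back-substitution yields 930·(-6) + 430·(13) = 10, so one solution is s = -6·40 = -240, t = 13·40 = 520.
Solutions in s differ by 430/10 = 43; the one in [0, 43) is -240 mod 43 = 18.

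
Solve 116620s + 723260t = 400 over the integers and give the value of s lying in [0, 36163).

Euclid: 723260 = 6·116620 + 23540; 116620 = 4·23540 + 22460; 23540 = 1·22460 + 1080; 22460 = 20·1080 + 860; 1080 = 1·860 + 220; 860 = 3·220 + 200; 220 = 1·200 + 20; 200 = 10·20 + 0 → gcd = 20; 400 = 20·20.
Back-substitution yields 116620·(-3349) + 723260·(540) = 20, so one solution is s = -3349·20 = -66980, t = 540·20 = 10800.
Solutions in s differ by 723260/20 = 36163; the one in [0, 36163) is -66980 mod 36163 = 5346.

5346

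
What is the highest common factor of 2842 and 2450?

2842 = 2 · 7² · 29
2450 = 2 · 5² · 7²
Common: 2 · 7² = 98

98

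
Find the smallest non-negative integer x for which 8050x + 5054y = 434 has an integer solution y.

Euclid: 8050 = 1·5054 + 2996; 5054 = 1·2996 + 2058; 2996 = 1·2058 + 938; 2058 = 2·938 + 182; 938 = 5·182 + 28; 182 = 6·28 + 14; 28 = 2·14 + 0 → gcd = 14; 434 = 14·31.
Back-substitution yields 8050·(-167) + 5054·(266) = 14, so one solution is x = -167·31 = -5177, y = 266·31 = 8246.
Solutions in x differ by 5054/14 = 361; the one in [0, 361) is -5177 mod 361 = 238.

238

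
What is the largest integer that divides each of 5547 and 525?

Euclid: 5547 = 10·525 + 297; 525 = 1·297 + 228; 297 = 1·228 + 69; 228 = 3·69 + 21; 69 = 3·21 + 6; 21 = 3·6 + 3; 6 = 2·3 + 0. Last nonzero remainder: 3.

3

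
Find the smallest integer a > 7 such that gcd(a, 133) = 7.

Multiples of 7 above 7: 7·2, 7·3, … . Need the cofactor coprime to 133/7 = 19.
Checking s = 2, 3, … the first with gcd(s, 19) = 1 is s = 2, giving 14.

14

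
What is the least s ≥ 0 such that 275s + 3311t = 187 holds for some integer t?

Reduce mod 3311: 275s ≡ 187 (mod 3311). With g = gcd(275, 3311) = 11 dividing 187, divide through: 25s ≡ 17 (mod 301).
Since gcd(25, 301) = 1, s ≡ 17·(25)⁻¹ ≡ 97 (mod 301). Smallest non-negative: 97.

97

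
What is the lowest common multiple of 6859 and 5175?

35495325

6859 = 19³; 5175 = 3² · 5² · 23
max exponents: 3² · 5² · 19³ · 23 = 35495325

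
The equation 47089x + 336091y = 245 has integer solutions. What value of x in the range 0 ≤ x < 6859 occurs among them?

Euclid: 336091 = 7·47089 + 6468; 47089 = 7·6468 + 1813; 6468 = 3·1813 + 1029; 1813 = 1·1029 + 784; 1029 = 1·784 + 245; 784 = 3·245 + 49; 245 = 5·49 + 0 → gcd = 49; 245 = 49·5.
Back-substitution yields 47089·(1299) + 336091·(-182) = 49, so one solution is x = 1299·5 = 6495, y = -182·5 = -910.
Solutions in x differ by 336091/49 = 6859; the one in [0, 6859) is 6495 mod 6859 = 6495.

6495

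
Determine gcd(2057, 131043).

121

2057 = 11² · 17
131043 = 3 · 11² · 19²
Common: 11² = 121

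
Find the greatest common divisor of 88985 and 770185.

88985 = 5 · 13 · 37²
770185 = 5 · 13 · 17² · 41
Common: 5 · 13 = 65

65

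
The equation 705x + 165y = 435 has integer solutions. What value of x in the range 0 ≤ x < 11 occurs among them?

6

Reduce mod 165: 705x ≡ 435 (mod 165). With g = gcd(705, 165) = 15 dividing 435, divide through: 47x ≡ 29 (mod 11).
Since gcd(47, 11) = 1, x ≡ 29·(47)⁻¹ ≡ 6 (mod 11). Smallest non-negative: 6.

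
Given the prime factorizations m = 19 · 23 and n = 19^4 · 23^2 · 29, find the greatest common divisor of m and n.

437

min exponent per shared prime: 19 · 23 = 437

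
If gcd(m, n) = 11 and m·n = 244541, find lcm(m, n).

22231

Since gcd(m,n)·lcm(m,n) = mn, lcm = 244541/11 = 22231.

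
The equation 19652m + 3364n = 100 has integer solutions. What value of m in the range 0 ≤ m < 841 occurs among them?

512

gcd(19652, 3364) = 4 (Euclid: 19652 = 5·3364 + 2832; 3364 = 1·2832 + 532; 2832 = 5·532 + 172; 532 = 3·172 + 16; 172 = 10·16 + 12; 16 = 1·12 + 4; 12 = 3·4 + 0), and 4 | 100.
Extended Euclid: 19652·(-215) + 3364·(1256) = 4. Scale by 25: m₀ = -5375.
General solution m = m₀ + 841t; reducing mod 841 gives m = 512 (and n = -2991).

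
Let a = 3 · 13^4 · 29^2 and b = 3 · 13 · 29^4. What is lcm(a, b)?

60601957923

max exponent per prime: 3 · 13^4 · 29^4 = 60601957923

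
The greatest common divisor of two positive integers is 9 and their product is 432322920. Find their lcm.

48035880

Since gcd(p,q)·lcm(p,q) = pq, lcm = 432322920/9 = 48035880.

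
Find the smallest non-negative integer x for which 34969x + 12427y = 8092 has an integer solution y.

18

gcd(34969, 12427) = 289 (Euclid: 34969 = 2·12427 + 10115; 12427 = 1·10115 + 2312; 10115 = 4·2312 + 867; 2312 = 2·867 + 578; 867 = 1·578 + 289; 578 = 2·289 + 0), and 289 | 8092.
Extended Euclid: 34969·(16) + 12427·(-45) = 289. Scale by 28: x₀ = 448.
General solution x = x₀ + 43t; reducing mod 43 gives x = 18 (and y = -50).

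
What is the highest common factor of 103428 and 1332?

103428 = 2² · 3² · 13² · 17
1332 = 2² · 3² · 37
Common: 2² · 3² = 36

36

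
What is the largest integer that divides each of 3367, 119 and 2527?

7

gcd(3367, 119): 3367 = 28·119 + 35; 119 = 3·35 + 14; 35 = 2·14 + 7; 14 = 2·7 + 0 → 7
gcd(7, 2527): 2527 = 361·7 + 0 → 7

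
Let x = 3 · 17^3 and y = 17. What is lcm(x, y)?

14739

max exponent per prime: 3 · 17^3 = 14739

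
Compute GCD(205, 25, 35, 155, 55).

205 = 5 · 41; 25 = 5²; 35 = 5 · 7; 155 = 5 · 31; 55 = 5 · 11
gcd takes min exponent of each prime: 5 = 5

5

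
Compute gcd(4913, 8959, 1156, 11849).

289

4913 = 17³; 8959 = 17² · 31; 1156 = 2² · 17²; 11849 = 17² · 41
gcd takes min exponent of each prime: 17² = 289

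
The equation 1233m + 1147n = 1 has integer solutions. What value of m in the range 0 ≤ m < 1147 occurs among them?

gcd(1233, 1147) = 1 (Euclid: 1233 = 1·1147 + 86; 1147 = 13·86 + 29; 86 = 2·29 + 28; 29 = 1·28 + 1; 28 = 28·1 + 0), and 1 | 1.
Extended Euclid: 1233·(-40) + 1147·(43) = 1. Scale by 1: m₀ = -40.
General solution m = m₀ + 1147t; reducing mod 1147 gives m = 1107 (and n = -1190).

1107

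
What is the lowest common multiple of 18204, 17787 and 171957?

6186526565604

18204 = 2² · 3 · 37 · 41; 17787 = 3 · 7² · 11²; 171957 = 3 · 31 · 43²
lcm takes max exponent of each prime: 2² · 3 · 7² · 11² · 31 · 37 · 41 · 43² = 6186526565604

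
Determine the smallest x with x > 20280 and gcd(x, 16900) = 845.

22815

16900 = 845·20. Any x with gcd(x, 16900) = 845 is a multiple of 845, say 845s, with s coprime to 20.
Need s > 20280/845, so s ≥ 25. First s ≥ 25 with gcd(s, 20) = 1 is s = 27. Thus x = 845·27 = 22815.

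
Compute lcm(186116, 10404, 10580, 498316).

186116 = 2² · 7 · 17² · 23; 10404 = 2² · 3² · 17²; 10580 = 2² · 5 · 23²; 498316 = 2² · 7 · 13 · 37²
lcm takes max exponent of each prime: 2² · 3² · 5 · 7 · 13 · 17² · 23² · 37² = 3428237177820

3428237177820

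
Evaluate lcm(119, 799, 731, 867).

12265449

119 = 7 · 17; 799 = 17 · 47; 731 = 17 · 43; 867 = 3 · 17²
lcm takes max exponent of each prime: 3 · 7 · 17² · 43 · 47 = 12265449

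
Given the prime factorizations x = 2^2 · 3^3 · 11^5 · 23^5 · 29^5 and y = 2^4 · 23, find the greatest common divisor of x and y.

min exponent per shared prime: 2^2 · 23 = 92

92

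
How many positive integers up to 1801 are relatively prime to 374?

Prime factors of 374: 2, 11, 17. Count integers ≤ 1801 divisible by none of them.
By inclusion–exclusion: 1801 − ⌊1801/2⌋ − ⌊1801/11⌋ − ⌊1801/17⌋ + ⌊1801/22⌋ + ⌊1801/34⌋ + ⌊1801/187⌋ − ⌊1801/374⌋ = 771.

771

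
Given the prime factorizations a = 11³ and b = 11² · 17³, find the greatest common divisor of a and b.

121

min exponent per shared prime: 11² = 121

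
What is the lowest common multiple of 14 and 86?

14 = 2 · 7; 86 = 2 · 43
max exponents: 2 · 7 · 43 = 602

602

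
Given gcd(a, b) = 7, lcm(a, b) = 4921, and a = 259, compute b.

a·b = gcd·lcm = 7·4921 = 34447, so b = 34447/259 = 133.

133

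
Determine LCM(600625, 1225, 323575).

lcm(600625, 1225) = 600625·1225/gcd = 735765625/25 = 29430625
lcm(29430625, 323575) = 29430625·323575/gcd = 9523014484375/175 = 54417225625

54417225625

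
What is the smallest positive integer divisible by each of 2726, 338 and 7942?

1829415874

2726 = 2 · 29 · 47; 338 = 2 · 13²; 7942 = 2 · 11 · 19²
lcm takes max exponent of each prime: 2 · 11 · 13² · 19² · 29 · 47 = 1829415874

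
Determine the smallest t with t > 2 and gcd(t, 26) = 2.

gcd(t, 26) = 2 forces 2 | t; write t = 2s. Then gcd(2s, 2·13) = 2·gcd(s, 13), so need gcd(s, 13) = 1.
2s > 2 gives s ≥ 2. The least s ≥ 2 coprime to 13 is 2, so t = 2·2 = 4.

4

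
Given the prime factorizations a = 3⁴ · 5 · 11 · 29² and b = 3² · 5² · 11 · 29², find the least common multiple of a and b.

max exponent per prime: 3⁴ · 5² · 11 · 29² = 18733275

18733275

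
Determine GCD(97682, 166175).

97682 = 2 · 13² · 17²
166175 = 5² · 17² · 23
Common: 17² = 289

289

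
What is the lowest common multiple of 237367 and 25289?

gcd first: 237367 = 9·25289 + 9766; 25289 = 2·9766 + 5757; 9766 = 1·5757 + 4009; 5757 = 1·4009 + 1748; 4009 = 2·1748 + 513; 1748 = 3·513 + 209; 513 = 2·209 + 95; 209 = 2·95 + 19; 95 = 5·19 + 0 → gcd = 19
lcm = 237367·25289/gcd = 6002774063/19 = 315935477

315935477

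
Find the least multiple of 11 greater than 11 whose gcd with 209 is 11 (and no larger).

209 = 11·19. Any k with gcd(k, 209) = 11 is a multiple of 11, say 11s, with s coprime to 19.
Need s > 11/11, so s ≥ 2. First s ≥ 2 with gcd(s, 19) = 1 is s = 2. Thus k = 11·2 = 22.

22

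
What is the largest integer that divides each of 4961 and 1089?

121

4961 = 11² · 41
1089 = 3² · 11²
Common: 11² = 121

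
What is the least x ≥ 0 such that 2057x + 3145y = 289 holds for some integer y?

72

Reduce mod 3145: 2057x ≡ 289 (mod 3145). With g = gcd(2057, 3145) = 17 dividing 289, divide through: 121x ≡ 17 (mod 185).
Since gcd(121, 185) = 1, x ≡ 17·(121)⁻¹ ≡ 72 (mod 185). Smallest non-negative: 72.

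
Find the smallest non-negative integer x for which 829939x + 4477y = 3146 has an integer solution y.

Euclid: 829939 = 185·4477 + 1694; 4477 = 2·1694 + 1089; 1694 = 1·1089 + 605; 1089 = 1·605 + 484; 605 = 1·484 + 121; 484 = 4·121 + 0 → gcd = 121; 3146 = 121·26.
Back-substitution yields 829939·(8) + 4477·(-1483) = 121, so one solution is x = 8·26 = 208, y = -1483·26 = -38558.
Solutions in x differ by 4477/121 = 37; the one in [0, 37) is 208 mod 37 = 23.

23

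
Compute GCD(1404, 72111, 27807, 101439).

39

gcd(1404, 72111): 72111 = 51·1404 + 507; 1404 = 2·507 + 390; 507 = 1·390 + 117; 390 = 3·117 + 39; 117 = 3·39 + 0 → 39
gcd(39, 27807): 27807 = 713·39 + 0 → 39
gcd(39, 101439): 101439 = 2601·39 + 0 → 39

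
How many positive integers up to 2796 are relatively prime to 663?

Prime factors of 663: 3, 13, 17. Count integers ≤ 2796 divisible by none of them.
By inclusion–exclusion: 2796 − ⌊2796/3⌋ − ⌊2796/13⌋ − ⌊2796/17⌋ + ⌊2796/39⌋ + ⌊2796/51⌋ + ⌊2796/221⌋ − ⌊2796/663⌋ = 1618.

1618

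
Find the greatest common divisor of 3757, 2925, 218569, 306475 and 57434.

3757 = 13 · 17²; 2925 = 3² · 5² · 13; 218569 = 13 · 17 · 23 · 43; 306475 = 5² · 13 · 23 · 41; 57434 = 2 · 13 · 47²
gcd takes min exponent of each prime: 13 = 13

13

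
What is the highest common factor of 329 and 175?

7

Euclid: 329 = 1·175 + 154; 175 = 1·154 + 21; 154 = 7·21 + 7; 21 = 3·7 + 0. Last nonzero remainder: 7.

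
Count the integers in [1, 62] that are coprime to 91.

Prime factors of 91: 7, 13. Count integers ≤ 62 divisible by none of them.
By inclusion–exclusion: 62 − ⌊62/7⌋ − ⌊62/13⌋ + ⌊62/91⌋ = 50.

50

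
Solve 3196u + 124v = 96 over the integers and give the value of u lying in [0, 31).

gcd(3196, 124) = 4 (Euclid: 3196 = 25·124 + 96; 124 = 1·96 + 28; 96 = 3·28 + 12; 28 = 2·12 + 4; 12 = 3·4 + 0), and 4 | 96.
Extended Euclid: 3196·(-9) + 124·(232) = 4. Scale by 24: u₀ = -216.
General solution u = u₀ + 31t; reducing mod 31 gives u = 1 (and v = -25).

1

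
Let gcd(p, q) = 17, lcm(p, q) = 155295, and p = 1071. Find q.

2465

Using pq = gcd(p,q)·lcm(p,q) = 17·155295 = 2640015, we get q = 2640015/1071 = 2465.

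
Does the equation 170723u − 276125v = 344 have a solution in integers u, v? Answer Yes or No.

Yes

gcd(170723, 276125): 276125 = 1·170723 + 105402; 170723 = 1·105402 + 65321; 105402 = 1·65321 + 40081; 65321 = 1·40081 + 25240; 40081 = 1·25240 + 14841; 25240 = 1·14841 + 10399; 14841 = 1·10399 + 4442; 10399 = 2·4442 + 1515; 4442 = 2·1515 + 1412; 1515 = 1·1412 + 103; 1412 = 13·103 + 73; 103 = 1·73 + 30; 73 = 2·30 + 13; 30 = 2·13 + 4; 13 = 3·4 + 1; 4 = 4·1 + 0 → 1
1 divides 344, so a solution exists.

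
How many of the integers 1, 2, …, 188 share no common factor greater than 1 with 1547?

1547 = 7·13·17. Inclusion–exclusion on these primes:
188 − ⌊188/7⌋ − ⌊188/13⌋ − ⌊188/17⌋ + ⌊188/91⌋ + ⌊188/119⌋ + ⌊188/221⌋ − ⌊188/1547⌋ = 140

140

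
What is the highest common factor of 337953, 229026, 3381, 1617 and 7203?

147

337953 = 3 · 7² · 11² · 19; 229026 = 2 · 3 · 7² · 19 · 41; 3381 = 3 · 7² · 23; 1617 = 3 · 7² · 11; 7203 = 3 · 7⁴
gcd takes min exponent of each prime: 3 · 7² = 147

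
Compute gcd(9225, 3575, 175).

gcd(9225, 3575): 9225 = 2·3575 + 2075; 3575 = 1·2075 + 1500; 2075 = 1·1500 + 575; 1500 = 2·575 + 350; 575 = 1·350 + 225; 350 = 1·225 + 125; 225 = 1·125 + 100; 125 = 1·100 + 25; 100 = 4·25 + 0 → 25
gcd(25, 175): 175 = 7·25 + 0 → 25

25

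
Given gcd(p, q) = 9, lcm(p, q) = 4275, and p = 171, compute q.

225

p·q = gcd·lcm = 9·4275 = 38475, so q = 38475/171 = 225.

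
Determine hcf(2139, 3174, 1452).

gcd(2139, 3174): 3174 = 1·2139 + 1035; 2139 = 2·1035 + 69; 1035 = 15·69 + 0 → 69
gcd(69, 1452): 1452 = 21·69 + 3; 69 = 23·3 + 0 → 3

3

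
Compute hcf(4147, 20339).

11

Euclid: 20339 = 4·4147 + 3751; 4147 = 1·3751 + 396; 3751 = 9·396 + 187; 396 = 2·187 + 22; 187 = 8·22 + 11; 22 = 2·11 + 0. Last nonzero remainder: 11.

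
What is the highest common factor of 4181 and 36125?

1

4181 = 37 · 113
36125 = 5³ · 17²
Common: 1 = 1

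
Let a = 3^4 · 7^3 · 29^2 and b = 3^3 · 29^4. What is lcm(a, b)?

max exponent per prime: 3^4 · 7^3 · 29^4 = 19650388023

19650388023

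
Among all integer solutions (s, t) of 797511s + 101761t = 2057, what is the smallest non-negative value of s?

gcd(797511, 101761) = 121 (Euclid: 797511 = 7·101761 + 85184; 101761 = 1·85184 + 16577; 85184 = 5·16577 + 2299; 16577 = 7·2299 + 484; 2299 = 4·484 + 363; 484 = 1·363 + 121; 363 = 3·121 + 0), and 121 | 2057.
Extended Euclid: 797511·(-221) + 101761·(1732) = 121. Scale by 17: s₀ = -3757.
General solution s = s₀ + 841k; reducing mod 841 gives s = 448 (and t = -3511).

448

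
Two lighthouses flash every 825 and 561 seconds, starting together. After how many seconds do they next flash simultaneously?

gcd first: 825 = 1·561 + 264; 561 = 2·264 + 33; 264 = 8·33 + 0 → gcd = 33
lcm = 825·561/gcd = 462825/33 = 14025

14025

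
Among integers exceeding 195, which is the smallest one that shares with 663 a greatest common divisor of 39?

Multiples of 39 above 195: 39·6, 39·7, … . Need the cofactor coprime to 663/39 = 17.
Checking s = 6, 7, … the first with gcd(s, 17) = 1 is s = 6, giving 234.

234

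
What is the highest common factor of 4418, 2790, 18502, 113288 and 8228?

2

gcd(4418, 2790): 4418 = 1·2790 + 1628; 2790 = 1·1628 + 1162; 1628 = 1·1162 + 466; 1162 = 2·466 + 230; 466 = 2·230 + 6; 230 = 38·6 + 2; 6 = 3·2 + 0 → 2
gcd(2, 18502): 18502 = 9251·2 + 0 → 2
gcd(2, 113288): 113288 = 56644·2 + 0 → 2
gcd(2, 8228): 8228 = 4114·2 + 0 → 2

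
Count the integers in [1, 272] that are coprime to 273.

144

Prime factors of 273: 3, 7, 13. Count integers ≤ 272 divisible by none of them.
By inclusion–exclusion: 272 − ⌊272/3⌋ − ⌊272/7⌋ − ⌊272/13⌋ + ⌊272/21⌋ + ⌊272/39⌋ + ⌊272/91⌋ − ⌊272/273⌋ = 144.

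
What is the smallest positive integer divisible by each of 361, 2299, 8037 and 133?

361 = 19²; 2299 = 11² · 19; 8037 = 3² · 19 · 47; 133 = 7 · 19
lcm takes max exponent of each prime: 3² · 7 · 11² · 19² · 47 = 129339441

129339441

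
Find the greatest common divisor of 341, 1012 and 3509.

11

341 = 11 · 31; 1012 = 2² · 11 · 23; 3509 = 11² · 29
gcd takes min exponent of each prime: 11 = 11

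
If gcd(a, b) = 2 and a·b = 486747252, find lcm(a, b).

243373626

gcd·lcm = product, so lcm = 486747252/2 = 243373626.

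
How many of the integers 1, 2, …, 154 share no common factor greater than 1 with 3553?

123

Prime factors of 3553: 11, 17, 19. Count integers ≤ 154 divisible by none of them.
By inclusion–exclusion: 154 − ⌊154/11⌋ − ⌊154/17⌋ − ⌊154/19⌋ + ⌊154/187⌋ + ⌊154/209⌋ + ⌊154/323⌋ − ⌊154/3553⌋ = 123.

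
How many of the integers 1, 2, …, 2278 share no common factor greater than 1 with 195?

1122

Prime factors of 195: 3, 5, 13. Count integers ≤ 2278 divisible by none of them.
By inclusion–exclusion: 2278 − ⌊2278/3⌋ − ⌊2278/5⌋ − ⌊2278/13⌋ + ⌊2278/15⌋ + ⌊2278/39⌋ + ⌊2278/65⌋ − ⌊2278/195⌋ = 1122.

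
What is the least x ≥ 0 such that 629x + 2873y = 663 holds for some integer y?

65

Euclid: 2873 = 4·629 + 357; 629 = 1·357 + 272; 357 = 1·272 + 85; 272 = 3·85 + 17; 85 = 5·17 + 0 → gcd = 17; 663 = 17·39.
Back-substitution yields 629·(32) + 2873·(-7) = 17, so one solution is x = 32·39 = 1248, y = -7·39 = -273.
Solutions in x differ by 2873/17 = 169; the one in [0, 169) is 1248 mod 169 = 65.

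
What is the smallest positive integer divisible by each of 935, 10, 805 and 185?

11139590

lcm(935, 10) = 935·10/gcd = 9350/5 = 1870
lcm(1870, 805) = 1870·805/gcd = 1505350/5 = 301070
lcm(301070, 185) = 301070·185/gcd = 55697950/5 = 11139590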